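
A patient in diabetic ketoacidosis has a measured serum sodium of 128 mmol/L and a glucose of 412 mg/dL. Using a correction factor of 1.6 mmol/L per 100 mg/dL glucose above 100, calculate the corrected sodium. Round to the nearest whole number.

Corrected Na = measured Na + 1.6 · (glucose − 100)/100
= 128 + 1.6 · (412 − 100)/100
= 128 + 5
= 133 mmol/L

133 mmol/L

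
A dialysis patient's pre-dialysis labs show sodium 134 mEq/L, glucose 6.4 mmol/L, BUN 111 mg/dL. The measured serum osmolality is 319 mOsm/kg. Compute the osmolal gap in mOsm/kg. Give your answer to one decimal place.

Calculated osmolality = 2·Na + glucose + BUN/2.8
= 2·134 + 6.4 + 111/2.8
= 268 + 6.40 + 39.64
= 314.04 mOsm/kg ≈ 314.0 mOsm/kg
Osmolar gap = measured − calculated = 319 − 314.0 = 5.0 mOsm/kg

5.0 mOsm/kg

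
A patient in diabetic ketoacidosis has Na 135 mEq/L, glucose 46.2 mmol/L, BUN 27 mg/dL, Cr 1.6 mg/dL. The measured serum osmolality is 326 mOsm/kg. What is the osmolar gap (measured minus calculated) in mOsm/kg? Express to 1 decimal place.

Calculated osmolality = 2·Na + glucose + BUN/2.8
= 2·135 + 46.2 + 27/2.8
= 270 + 46.20 + 9.64
= 325.84 mOsm/kg ≈ 325.8 mOsm/kg
Osmolar gap = measured − calculated = 326 − 325.8 = 0.2 mOsm/kg

0.2 mOsm/kg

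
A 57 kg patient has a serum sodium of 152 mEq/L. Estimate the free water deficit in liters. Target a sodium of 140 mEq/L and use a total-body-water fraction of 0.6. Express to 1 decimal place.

2.9 L

TBW = 0.6 · 57 = 34.2 L
Free water deficit = TBW · (Na/140 − 1)
= 34.2 · (152/140 − 1)
= 34.2 · 0.0857
= 2.93 L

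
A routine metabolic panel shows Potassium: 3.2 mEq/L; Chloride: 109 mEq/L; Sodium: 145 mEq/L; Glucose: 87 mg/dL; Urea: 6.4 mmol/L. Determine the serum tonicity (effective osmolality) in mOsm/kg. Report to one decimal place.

Effective osmolality excludes urea (freely permeant across cell membranes):
2·Na + glucose/18
= 2·145 + 87/18
= 290 + 4.83
= 294.83 mOsm/kg

294.8 mOsm/kg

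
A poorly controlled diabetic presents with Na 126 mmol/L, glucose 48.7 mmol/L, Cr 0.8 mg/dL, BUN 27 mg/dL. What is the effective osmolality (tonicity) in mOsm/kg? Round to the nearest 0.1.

300.7 mOsm/kg

Effective osmolality excludes urea (freely permeant across cell membranes):
2·Na + glucose
= 2·126 + 48.7
= 252 + 48.7
= 300.7 mOsm/kg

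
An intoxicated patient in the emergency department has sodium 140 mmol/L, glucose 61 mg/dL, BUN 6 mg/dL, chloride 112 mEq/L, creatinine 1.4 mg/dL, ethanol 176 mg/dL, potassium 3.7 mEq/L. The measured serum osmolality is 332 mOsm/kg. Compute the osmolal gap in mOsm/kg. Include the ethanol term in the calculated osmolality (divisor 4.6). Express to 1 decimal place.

Calculated osmolality = 2·Na + glucose/18 + BUN/2.8 + ethanol/4.6
= 2·140 + 61/18 + 6/2.8 + 176/4.6
= 280 + 3.39 + 2.14 + 38.26
= 323.79 mOsm/kg ≈ 323.8 mOsm/kg
Osmolar gap = measured − calculated = 332 − 323.8 = 8.2 mOsm/kg

8.2 mOsm/kg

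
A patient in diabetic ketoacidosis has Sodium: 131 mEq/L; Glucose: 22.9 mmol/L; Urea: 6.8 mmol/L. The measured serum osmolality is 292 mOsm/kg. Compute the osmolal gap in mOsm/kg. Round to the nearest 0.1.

0.3 mOsm/kg

Calculated osmolality = 2·Na + glucose + urea
= 2·131 + 22.9 + 6.8
= 262 + 22.90 + 6.80
= 291.7 mOsm/kg ≈ 291.7 mOsm/kg
Osmolar gap = measured − calculated = 292 − 291.7 = 0.3 mOsm/kg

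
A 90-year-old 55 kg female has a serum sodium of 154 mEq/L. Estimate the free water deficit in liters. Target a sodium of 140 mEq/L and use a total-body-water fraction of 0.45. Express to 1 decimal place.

2.5 L

TBW = 0.45 · 55 = 24.75 L
Free water deficit = TBW · (Na/140 − 1)
= 24.75 · (154/140 − 1)
= 24.75 · 0.1
= 2.48 L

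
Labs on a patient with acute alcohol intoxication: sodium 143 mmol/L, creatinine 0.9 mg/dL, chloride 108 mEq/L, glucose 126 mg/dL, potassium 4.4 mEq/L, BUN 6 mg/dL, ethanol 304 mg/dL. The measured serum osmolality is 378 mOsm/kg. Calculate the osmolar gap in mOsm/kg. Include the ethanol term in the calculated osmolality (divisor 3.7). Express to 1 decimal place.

Calculated osmolality = 2·Na + glucose/18 + BUN/2.8 + ethanol/3.7
= 2·143 + 126/18 + 6/2.8 + 304/3.7
= 286 + 7 + 2.14 + 82.16
= 377.3 mOsm/kg ≈ 377.3 mOsm/kg
Osmolar gap = measured − calculated = 378 − 377.3 = 0.7 mOsm/kg

0.7 mOsm/kg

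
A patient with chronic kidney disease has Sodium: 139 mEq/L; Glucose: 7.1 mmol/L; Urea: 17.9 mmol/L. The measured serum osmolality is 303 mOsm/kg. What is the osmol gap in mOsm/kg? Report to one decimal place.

0.0 mOsm/kg

Calculated osmolality = 2·Na + glucose + urea
= 2·139 + 7.1 + 17.9
= 278 + 7.10 + 17.90
= 303 mOsm/kg ≈ 303.0 mOsm/kg
Osmolar gap = measured − calculated = 303 − 303.0 = 0.0 mOsm/kg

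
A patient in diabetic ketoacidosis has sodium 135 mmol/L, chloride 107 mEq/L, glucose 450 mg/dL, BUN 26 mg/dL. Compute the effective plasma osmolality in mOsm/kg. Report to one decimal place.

295.0 mOsm/kg

Effective osmolality excludes urea (freely permeant across cell membranes):
2·Na + glucose/18
= 2·135 + 450/18
= 270 + 25
= 295 mOsm/kg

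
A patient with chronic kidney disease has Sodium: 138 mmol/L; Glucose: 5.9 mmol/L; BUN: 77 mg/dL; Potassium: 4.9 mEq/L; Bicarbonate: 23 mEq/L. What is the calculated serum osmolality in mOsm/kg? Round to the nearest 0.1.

309.4 mOsm/kg

Calculated osmolality = 2·Na + glucose + BUN/2.8
= 2·138 + 5.9 + 77/2.8
= 276 + 5.90 + 27.50
= 309.4 mOsm/kg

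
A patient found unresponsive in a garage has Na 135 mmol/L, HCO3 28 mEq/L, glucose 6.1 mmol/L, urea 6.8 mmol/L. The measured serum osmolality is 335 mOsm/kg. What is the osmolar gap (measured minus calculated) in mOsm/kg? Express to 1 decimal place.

Calculated osmolality = 2·Na + glucose + urea
= 2·135 + 6.1 + 6.8
= 270 + 6.10 + 6.80
= 282.9 mOsm/kg ≈ 282.9 mOsm/kg
Osmolar gap = measured − calculated = 335 − 282.9 = 52.1 mOsm/kg

52.1 mOsm/kg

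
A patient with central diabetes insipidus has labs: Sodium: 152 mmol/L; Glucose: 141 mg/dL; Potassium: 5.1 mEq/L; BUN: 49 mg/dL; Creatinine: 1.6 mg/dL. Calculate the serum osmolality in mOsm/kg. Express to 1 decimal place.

329.3 mOsm/kg

Calculated osmolality = 2·Na + glucose/18 + BUN/2.8
= 2·152 + 141/18 + 49/2.8
= 304 + 7.83 + 17.50
= 329.33 mOsm/kg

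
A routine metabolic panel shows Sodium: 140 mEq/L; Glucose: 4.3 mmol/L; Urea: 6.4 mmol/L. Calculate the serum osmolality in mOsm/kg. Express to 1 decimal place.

290.7 mOsm/kg

Calculated osmolality = 2·Na + glucose + urea
= 2·140 + 4.3 + 6.4
= 280 + 4.30 + 6.40
= 290.7 mOsm/kg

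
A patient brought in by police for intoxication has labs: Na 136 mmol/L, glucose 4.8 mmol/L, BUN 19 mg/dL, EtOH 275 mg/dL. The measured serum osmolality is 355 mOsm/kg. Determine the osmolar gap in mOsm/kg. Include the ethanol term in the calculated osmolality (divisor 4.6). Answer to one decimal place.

Calculated osmolality = 2·Na + glucose + BUN/2.8 + ethanol/4.6
= 2·136 + 4.8 + 19/2.8 + 275/4.6
= 272 + 4.80 + 6.79 + 59.78
= 343.37 mOsm/kg ≈ 343.4 mOsm/kg
Osmolar gap = measured − calculated = 355 − 343.4 = 11.6 mOsm/kg

11.6 mOsm/kg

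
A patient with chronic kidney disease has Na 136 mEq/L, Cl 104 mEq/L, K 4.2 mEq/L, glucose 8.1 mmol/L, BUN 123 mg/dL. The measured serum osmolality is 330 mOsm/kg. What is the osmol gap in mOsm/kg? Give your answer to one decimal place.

Calculated osmolality = 2·Na + glucose + BUN/2.8
= 2·136 + 8.1 + 123/2.8
= 272 + 8.10 + 43.93
= 324.03 mOsm/kg ≈ 324.0 mOsm/kg
Osmolar gap = measured − calculated = 330 − 324.0 = 6.0 mOsm/kg

6.0 mOsm/kg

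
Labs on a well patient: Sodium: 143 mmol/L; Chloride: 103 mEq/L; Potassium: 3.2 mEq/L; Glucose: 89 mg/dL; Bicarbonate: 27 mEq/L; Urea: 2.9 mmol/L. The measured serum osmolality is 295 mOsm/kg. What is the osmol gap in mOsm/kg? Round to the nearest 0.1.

Calculated osmolality = 2·Na + glucose/18 + urea
= 2·143 + 89/18 + 2.9
= 286 + 4.94 + 2.90
= 293.84 mOsm/kg ≈ 293.8 mOsm/kg
Osmolar gap = measured − calculated = 295 − 293.8 = 1.2 mOsm/kg

1.2 mOsm/kg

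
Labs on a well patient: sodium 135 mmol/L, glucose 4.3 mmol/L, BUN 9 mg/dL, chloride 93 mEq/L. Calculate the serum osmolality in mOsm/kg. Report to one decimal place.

Calculated osmolality = 2·Na + glucose + BUN/2.8
= 2·135 + 4.3 + 9/2.8
= 270 + 4.30 + 3.21
= 277.51 mOsm/kg

277.5 mOsm/kg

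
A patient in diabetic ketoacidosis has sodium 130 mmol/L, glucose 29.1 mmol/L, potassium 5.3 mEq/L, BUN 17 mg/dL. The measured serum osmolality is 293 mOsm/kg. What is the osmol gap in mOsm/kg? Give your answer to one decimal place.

Calculated osmolality = 2·Na + glucose + BUN/2.8
= 2·130 + 29.1 + 17/2.8
= 260 + 29.10 + 6.07
= 295.17 mOsm/kg ≈ 295.2 mOsm/kg
Osmolar gap = measured − calculated = 293 − 295.2 = -2.2 mOsm/kg

-2.2 mOsm/kg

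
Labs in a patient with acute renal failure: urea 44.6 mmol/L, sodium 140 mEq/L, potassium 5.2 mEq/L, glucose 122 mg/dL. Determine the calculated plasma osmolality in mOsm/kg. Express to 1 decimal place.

Calculated osmolality = 2·Na + glucose/18 + urea
= 2·140 + 122/18 + 44.6
= 280 + 6.78 + 44.60
= 331.38 mOsm/kg

331.4 mOsm/kg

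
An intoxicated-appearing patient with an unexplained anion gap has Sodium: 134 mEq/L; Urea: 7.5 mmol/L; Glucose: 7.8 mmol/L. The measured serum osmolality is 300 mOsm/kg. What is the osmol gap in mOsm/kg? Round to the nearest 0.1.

16.7 mOsm/kg

Calculated osmolality = 2·Na + glucose + urea
= 2·134 + 7.8 + 7.5
= 268 + 7.80 + 7.50
= 283.3 mOsm/kg ≈ 283.3 mOsm/kg
Osmolar gap = measured − calculated = 300 − 283.3 = 16.7 mOsm/kg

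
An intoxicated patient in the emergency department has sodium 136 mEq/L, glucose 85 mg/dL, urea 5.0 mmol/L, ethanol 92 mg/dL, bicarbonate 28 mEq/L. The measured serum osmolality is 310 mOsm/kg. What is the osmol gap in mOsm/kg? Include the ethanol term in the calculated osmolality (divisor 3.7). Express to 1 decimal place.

3.4 mOsm/kg

Calculated osmolality = 2·Na + glucose/18 + urea + ethanol/3.7
= 2·136 + 85/18 + 5 + 92/3.7
= 272 + 4.72 + 5 + 24.86
= 306.58 mOsm/kg ≈ 306.6 mOsm/kg
Osmolar gap = measured − calculated = 310 − 306.6 = 3.4 mOsm/kg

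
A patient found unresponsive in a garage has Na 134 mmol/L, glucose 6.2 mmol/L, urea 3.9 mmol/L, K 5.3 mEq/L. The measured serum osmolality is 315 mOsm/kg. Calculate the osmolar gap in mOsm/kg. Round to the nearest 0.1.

36.9 mOsm/kg

Calculated osmolality = 2·Na + glucose + urea
= 2·134 + 6.2 + 3.9
= 268 + 6.20 + 3.90
= 278.1 mOsm/kg ≈ 278.1 mOsm/kg
Osmolar gap = measured − calculated = 315 − 278.1 = 36.9 mOsm/kg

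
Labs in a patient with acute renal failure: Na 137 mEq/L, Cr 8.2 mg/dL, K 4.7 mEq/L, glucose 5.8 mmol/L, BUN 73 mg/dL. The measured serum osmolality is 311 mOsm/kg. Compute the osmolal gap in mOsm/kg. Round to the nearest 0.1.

Calculated osmolality = 2·Na + glucose + BUN/2.8
= 2·137 + 5.8 + 73/2.8
= 274 + 5.80 + 26.07
= 305.87 mOsm/kg ≈ 305.9 mOsm/kg
Osmolar gap = measured − calculated = 311 − 305.9 = 5.1 mOsm/kg

5.1 mOsm/kg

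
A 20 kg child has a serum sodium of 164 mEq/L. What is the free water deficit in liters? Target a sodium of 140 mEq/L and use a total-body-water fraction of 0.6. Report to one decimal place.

TBW = 0.6 · 20 = 12 L
Free water deficit = TBW · (Na/140 − 1)
= 12 · (164/140 − 1)
= 12 · 0.1714
= 2.06 L

2.1 L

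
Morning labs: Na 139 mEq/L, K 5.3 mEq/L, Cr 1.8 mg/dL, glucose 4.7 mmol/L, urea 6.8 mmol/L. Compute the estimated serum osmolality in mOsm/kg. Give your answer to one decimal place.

Calculated osmolality = 2·Na + glucose + urea
= 2·139 + 4.7 + 6.8
= 278 + 4.70 + 6.80
= 289.5 mOsm/kg

289.5 mOsm/kg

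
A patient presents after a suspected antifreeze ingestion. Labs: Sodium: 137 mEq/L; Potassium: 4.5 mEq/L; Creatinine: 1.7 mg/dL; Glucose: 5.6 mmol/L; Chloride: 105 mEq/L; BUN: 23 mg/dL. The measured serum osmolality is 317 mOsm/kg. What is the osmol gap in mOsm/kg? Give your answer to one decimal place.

Calculated osmolality = 2·Na + glucose + BUN/2.8
= 2·137 + 5.6 + 23/2.8
= 274 + 5.60 + 8.21
= 287.81 mOsm/kg ≈ 287.8 mOsm/kg
Osmolar gap = measured − calculated = 317 − 287.8 = 29.2 mOsm/kg

29.2 mOsm/kg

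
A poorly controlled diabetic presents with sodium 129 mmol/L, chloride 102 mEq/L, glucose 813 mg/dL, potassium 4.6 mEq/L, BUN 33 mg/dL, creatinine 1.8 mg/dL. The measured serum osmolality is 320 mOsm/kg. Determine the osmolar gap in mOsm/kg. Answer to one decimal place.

Calculated osmolality = 2·Na + glucose/18 + BUN/2.8
= 2·129 + 813/18 + 33/2.8
= 258 + 45.17 + 11.79
= 314.96 mOsm/kg ≈ 315.0 mOsm/kg
Osmolar gap = measured − calculated = 320 − 315.0 = 5.0 mOsm/kg

5.0 mOsm/kg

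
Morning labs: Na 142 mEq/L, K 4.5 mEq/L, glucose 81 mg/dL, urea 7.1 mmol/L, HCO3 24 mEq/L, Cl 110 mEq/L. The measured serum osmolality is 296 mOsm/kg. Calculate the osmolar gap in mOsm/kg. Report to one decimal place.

0.4 mOsm/kg

Calculated osmolality = 2·Na + glucose/18 + urea
= 2·142 + 81/18 + 7.1
= 284 + 4.50 + 7.10
= 295.6 mOsm/kg ≈ 295.6 mOsm/kg
Osmolar gap = measured − calculated = 296 − 295.6 = 0.4 mOsm/kg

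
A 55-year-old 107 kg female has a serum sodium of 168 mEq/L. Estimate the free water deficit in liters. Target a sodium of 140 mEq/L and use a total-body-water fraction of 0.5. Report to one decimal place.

TBW = 0.5 · 107 = 53.5 L
Free water deficit = TBW · (Na/140 − 1)
= 53.5 · (168/140 − 1)
= 53.5 · 0.2
= 10.7 L

10.7 L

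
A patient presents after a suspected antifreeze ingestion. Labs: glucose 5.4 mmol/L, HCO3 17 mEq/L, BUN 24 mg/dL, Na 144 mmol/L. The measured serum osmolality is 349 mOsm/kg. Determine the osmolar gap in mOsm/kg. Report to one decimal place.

47.0 mOsm/kg

Calculated osmolality = 2·Na + glucose + BUN/2.8
= 2·144 + 5.4 + 24/2.8
= 288 + 5.40 + 8.57
= 301.97 mOsm/kg ≈ 302.0 mOsm/kg
Osmolar gap = measured − calculated = 349 − 302.0 = 47.0 mOsm/kg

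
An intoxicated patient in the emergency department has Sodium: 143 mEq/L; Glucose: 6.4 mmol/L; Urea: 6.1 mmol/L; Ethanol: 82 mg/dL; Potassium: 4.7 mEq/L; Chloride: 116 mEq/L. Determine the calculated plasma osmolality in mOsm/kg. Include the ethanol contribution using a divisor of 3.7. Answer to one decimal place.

Calculated osmolality = 2·Na + glucose + urea + ethanol/3.7
= 2·143 + 6.4 + 6.1 + 82/3.7
= 286 + 6.40 + 6.10 + 22.16
= 320.66 mOsm/kg

320.7 mOsm/kg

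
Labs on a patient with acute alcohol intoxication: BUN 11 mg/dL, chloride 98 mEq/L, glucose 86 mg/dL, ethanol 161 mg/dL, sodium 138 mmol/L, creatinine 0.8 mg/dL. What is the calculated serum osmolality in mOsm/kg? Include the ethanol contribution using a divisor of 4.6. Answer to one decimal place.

319.7 mOsm/kg

Calculated osmolality = 2·Na + glucose/18 + BUN/2.8 + ethanol/4.6
= 2·138 + 86/18 + 11/2.8 + 161/4.6
= 276 + 4.78 + 3.93 + 35
= 319.71 mOsm/kg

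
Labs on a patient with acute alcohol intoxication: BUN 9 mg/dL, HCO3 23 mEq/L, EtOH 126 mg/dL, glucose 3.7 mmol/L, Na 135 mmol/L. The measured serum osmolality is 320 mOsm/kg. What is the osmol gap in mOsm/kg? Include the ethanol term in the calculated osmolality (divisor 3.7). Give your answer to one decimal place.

9.0 mOsm/kg

Calculated osmolality = 2·Na + glucose + BUN/2.8 + ethanol/3.7
= 2·135 + 3.7 + 9/2.8 + 126/3.7
= 270 + 3.70 + 3.21 + 34.05
= 310.96 mOsm/kg ≈ 311.0 mOsm/kg
Osmolar gap = measured − calculated = 320 − 311.0 = 9.0 mOsm/kg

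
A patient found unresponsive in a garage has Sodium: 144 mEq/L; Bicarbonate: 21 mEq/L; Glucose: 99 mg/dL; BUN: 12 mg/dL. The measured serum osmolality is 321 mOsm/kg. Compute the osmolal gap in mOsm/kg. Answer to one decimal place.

Calculated osmolality = 2·Na + glucose/18 + BUN/2.8
= 2·144 + 99/18 + 12/2.8
= 288 + 5.50 + 4.29
= 297.79 mOsm/kg ≈ 297.8 mOsm/kg
Osmolar gap = measured − calculated = 321 − 297.8 = 23.2 mOsm/kg

23.2 mOsm/kg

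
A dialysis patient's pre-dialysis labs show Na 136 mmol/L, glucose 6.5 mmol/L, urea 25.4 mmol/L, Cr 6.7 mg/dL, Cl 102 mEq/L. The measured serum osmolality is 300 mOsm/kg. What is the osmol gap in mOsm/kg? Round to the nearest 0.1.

-3.9 mOsm/kg

Calculated osmolality = 2·Na + glucose + urea
= 2·136 + 6.5 + 25.4
= 272 + 6.50 + 25.40
= 303.9 mOsm/kg ≈ 303.9 mOsm/kg
Osmolar gap = measured − calculated = 300 − 303.9 = -3.9 mOsm/kg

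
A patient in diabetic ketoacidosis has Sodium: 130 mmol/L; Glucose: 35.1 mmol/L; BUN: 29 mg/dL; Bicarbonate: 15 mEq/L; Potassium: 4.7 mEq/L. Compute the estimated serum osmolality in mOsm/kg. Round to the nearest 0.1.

305.5 mOsm/kg

Calculated osmolality = 2·Na + glucose + BUN/2.8
= 2·130 + 35.1 + 29/2.8
= 260 + 35.10 + 10.36
= 305.46 mOsm/kg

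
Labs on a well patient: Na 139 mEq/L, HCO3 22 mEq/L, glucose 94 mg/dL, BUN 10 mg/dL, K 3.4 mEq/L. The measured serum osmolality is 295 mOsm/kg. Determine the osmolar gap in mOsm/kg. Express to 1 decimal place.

8.2 mOsm/kg

Calculated osmolality = 2·Na + glucose/18 + BUN/2.8
= 2·139 + 94/18 + 10/2.8
= 278 + 5.22 + 3.57
= 286.79 mOsm/kg ≈ 286.8 mOsm/kg
Osmolar gap = measured − calculated = 295 − 286.8 = 8.2 mOsm/kg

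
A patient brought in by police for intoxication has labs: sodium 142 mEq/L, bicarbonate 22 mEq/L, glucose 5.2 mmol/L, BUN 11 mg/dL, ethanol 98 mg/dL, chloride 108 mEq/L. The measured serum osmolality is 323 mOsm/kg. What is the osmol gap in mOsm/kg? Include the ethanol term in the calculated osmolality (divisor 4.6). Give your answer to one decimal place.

8.6 mOsm/kg

Calculated osmolality = 2·Na + glucose + BUN/2.8 + ethanol/4.6
= 2·142 + 5.2 + 11/2.8 + 98/4.6
= 284 + 5.20 + 3.93 + 21.30
= 314.43 mOsm/kg ≈ 314.4 mOsm/kg
Osmolar gap = measured − calculated = 323 − 314.4 = 8.6 mOsm/kg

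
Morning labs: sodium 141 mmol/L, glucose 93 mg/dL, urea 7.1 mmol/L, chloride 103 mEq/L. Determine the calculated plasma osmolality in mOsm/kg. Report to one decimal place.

294.3 mOsm/kg

Calculated osmolality = 2·Na + glucose/18 + urea
= 2·141 + 93/18 + 7.1
= 282 + 5.17 + 7.10
= 294.27 mOsm/kg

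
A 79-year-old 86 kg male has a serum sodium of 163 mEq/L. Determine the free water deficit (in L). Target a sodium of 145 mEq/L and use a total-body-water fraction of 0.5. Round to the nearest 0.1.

TBW = 0.5 · 86 = 43 L
Free water deficit = TBW · (Na/145 − 1)
= 43 · (163/145 − 1)
= 43 · 0.1241
= 5.34 L

5.3 L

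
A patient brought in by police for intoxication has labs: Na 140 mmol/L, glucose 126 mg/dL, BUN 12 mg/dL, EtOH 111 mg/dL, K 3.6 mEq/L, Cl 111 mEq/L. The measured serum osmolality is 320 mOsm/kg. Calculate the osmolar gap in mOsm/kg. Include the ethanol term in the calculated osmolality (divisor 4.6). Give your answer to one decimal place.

Calculated osmolality = 2·Na + glucose/18 + BUN/2.8 + ethanol/4.6
= 2·140 + 126/18 + 12/2.8 + 111/4.6
= 280 + 7 + 4.29 + 24.13
= 315.42 mOsm/kg ≈ 315.4 mOsm/kg
Osmolar gap = measured − calculated = 320 − 315.4 = 4.6 mOsm/kg

4.6 mOsm/kg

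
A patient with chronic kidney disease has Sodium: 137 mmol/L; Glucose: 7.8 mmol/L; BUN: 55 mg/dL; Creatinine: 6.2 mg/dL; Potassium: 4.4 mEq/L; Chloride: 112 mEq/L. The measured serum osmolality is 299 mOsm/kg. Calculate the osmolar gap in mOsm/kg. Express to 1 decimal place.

-2.4 mOsm/kg

Calculated osmolality = 2·Na + glucose + BUN/2.8
= 2·137 + 7.8 + 55/2.8
= 274 + 7.80 + 19.64
= 301.44 mOsm/kg ≈ 301.4 mOsm/kg
Osmolar gap = measured − calculated = 299 − 301.4 = -2.4 mOsm/kg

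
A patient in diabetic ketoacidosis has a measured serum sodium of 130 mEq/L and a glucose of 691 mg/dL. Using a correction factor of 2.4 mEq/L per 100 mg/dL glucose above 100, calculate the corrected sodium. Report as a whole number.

Corrected Na = measured Na + 2.4 · (glucose − 100)/100
= 130 + 2.4 · (691 − 100)/100
= 130 + 14.2
= 144.2 mEq/L

144 mEq/L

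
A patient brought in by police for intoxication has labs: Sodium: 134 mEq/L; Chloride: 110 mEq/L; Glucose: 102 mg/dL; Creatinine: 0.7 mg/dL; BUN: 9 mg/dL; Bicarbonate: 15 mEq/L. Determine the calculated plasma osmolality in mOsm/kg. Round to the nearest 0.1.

Calculated osmolality = 2·Na + glucose/18 + BUN/2.8
= 2·134 + 102/18 + 9/2.8
= 268 + 5.67 + 3.21
= 276.88 mOsm/kg

276.9 mOsm/kg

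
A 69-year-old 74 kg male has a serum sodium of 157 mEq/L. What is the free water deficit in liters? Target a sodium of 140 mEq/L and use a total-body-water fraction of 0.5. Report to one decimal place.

TBW = 0.5 · 74 = 37 L
Free water deficit = TBW · (Na/140 − 1)
= 37 · (157/140 − 1)
= 37 · 0.1214
= 4.49 L

4.5 L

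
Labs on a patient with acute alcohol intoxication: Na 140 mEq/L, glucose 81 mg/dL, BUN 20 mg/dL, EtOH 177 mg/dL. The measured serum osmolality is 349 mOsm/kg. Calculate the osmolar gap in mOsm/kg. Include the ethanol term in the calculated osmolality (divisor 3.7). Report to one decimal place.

Calculated osmolality = 2·Na + glucose/18 + BUN/2.8 + ethanol/3.7
= 2·140 + 81/18 + 20/2.8 + 177/3.7
= 280 + 4.50 + 7.14 + 47.84
= 339.48 mOsm/kg ≈ 339.5 mOsm/kg
Osmolar gap = measured − calculated = 349 − 339.5 = 9.5 mOsm/kg

9.5 mOsm/kg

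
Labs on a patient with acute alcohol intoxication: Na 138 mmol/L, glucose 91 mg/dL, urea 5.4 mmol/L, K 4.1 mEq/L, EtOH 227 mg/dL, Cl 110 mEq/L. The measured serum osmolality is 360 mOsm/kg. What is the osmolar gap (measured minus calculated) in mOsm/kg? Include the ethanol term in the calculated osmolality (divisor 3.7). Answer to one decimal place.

Calculated osmolality = 2·Na + glucose/18 + urea + ethanol/3.7
= 2·138 + 91/18 + 5.4 + 227/3.7
= 276 + 5.06 + 5.40 + 61.35
= 347.81 mOsm/kg ≈ 347.8 mOsm/kg
Osmolar gap = measured − calculated = 360 − 347.8 = 12.2 mOsm/kg

12.2 mOsm/kg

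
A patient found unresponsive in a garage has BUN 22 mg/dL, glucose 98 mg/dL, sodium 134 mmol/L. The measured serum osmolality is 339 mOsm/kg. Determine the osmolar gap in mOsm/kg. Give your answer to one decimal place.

Calculated osmolality = 2·Na + glucose/18 + BUN/2.8
= 2·134 + 98/18 + 22/2.8
= 268 + 5.44 + 7.86
= 281.3 mOsm/kg ≈ 281.3 mOsm/kg
Osmolar gap = measured − calculated = 339 − 281.3 = 57.7 mOsm/kg

57.7 mOsm/kg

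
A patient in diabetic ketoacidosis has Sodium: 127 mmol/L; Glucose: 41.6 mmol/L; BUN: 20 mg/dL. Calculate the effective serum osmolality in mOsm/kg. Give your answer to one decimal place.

Effective osmolality excludes urea (freely permeant across cell membranes):
2·Na + glucose
= 2·127 + 41.6
= 254 + 41.6
= 295.6 mOsm/kg

295.6 mOsm/kg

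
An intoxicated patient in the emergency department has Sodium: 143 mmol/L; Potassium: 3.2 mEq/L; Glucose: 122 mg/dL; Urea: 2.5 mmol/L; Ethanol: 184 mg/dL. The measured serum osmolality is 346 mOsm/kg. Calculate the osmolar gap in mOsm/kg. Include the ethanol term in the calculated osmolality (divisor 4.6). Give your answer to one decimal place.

10.7 mOsm/kg

Calculated osmolality = 2·Na + glucose/18 + urea + ethanol/4.6
= 2·143 + 122/18 + 2.5 + 184/4.6
= 286 + 6.78 + 2.50 + 40
= 335.28 mOsm/kg ≈ 335.3 mOsm/kg
Osmolar gap = measured − calculated = 346 − 335.3 = 10.7 mOsm/kg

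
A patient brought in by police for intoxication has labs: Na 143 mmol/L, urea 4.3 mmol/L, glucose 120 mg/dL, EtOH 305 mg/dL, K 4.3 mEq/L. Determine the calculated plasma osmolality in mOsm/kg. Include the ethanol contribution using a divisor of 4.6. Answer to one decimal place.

Calculated osmolality = 2·Na + glucose/18 + urea + ethanol/4.6
= 2·143 + 120/18 + 4.3 + 305/4.6
= 286 + 6.67 + 4.30 + 66.30
= 363.27 mOsm/kg

363.3 mOsm/kg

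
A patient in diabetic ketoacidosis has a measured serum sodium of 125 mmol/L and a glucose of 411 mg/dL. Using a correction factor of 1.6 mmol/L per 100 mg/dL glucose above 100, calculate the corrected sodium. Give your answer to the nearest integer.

Corrected Na = measured Na + 1.6 · (glucose − 100)/100
= 125 + 1.6 · (411 − 100)/100
= 125 + 5
= 130 mmol/L

130 mmol/L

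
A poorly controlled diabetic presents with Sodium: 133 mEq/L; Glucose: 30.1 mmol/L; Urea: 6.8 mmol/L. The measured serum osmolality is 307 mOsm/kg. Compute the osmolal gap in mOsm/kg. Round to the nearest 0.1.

4.1 mOsm/kg

Calculated osmolality = 2·Na + glucose + urea
= 2·133 + 30.1 + 6.8
= 266 + 30.10 + 6.80
= 302.9 mOsm/kg ≈ 302.9 mOsm/kg
Osmolar gap = measured − calculated = 307 − 302.9 = 4.1 mOsm/kg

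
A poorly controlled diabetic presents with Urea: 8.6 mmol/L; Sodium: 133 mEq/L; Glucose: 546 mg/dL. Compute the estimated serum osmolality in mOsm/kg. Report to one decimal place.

304.9 mOsm/kg

Calculated osmolality = 2·Na + glucose/18 + urea
= 2·133 + 546/18 + 8.6
= 266 + 30.33 + 8.60
= 304.93 mOsm/kg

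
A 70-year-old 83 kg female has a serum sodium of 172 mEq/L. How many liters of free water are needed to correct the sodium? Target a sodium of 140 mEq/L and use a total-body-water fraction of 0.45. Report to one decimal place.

8.5 L

TBW = 0.45 · 83 = 37.35 L
Free water deficit = TBW · (Na/140 − 1)
= 37.35 · (172/140 − 1)
= 37.35 · 0.2286
= 8.54 L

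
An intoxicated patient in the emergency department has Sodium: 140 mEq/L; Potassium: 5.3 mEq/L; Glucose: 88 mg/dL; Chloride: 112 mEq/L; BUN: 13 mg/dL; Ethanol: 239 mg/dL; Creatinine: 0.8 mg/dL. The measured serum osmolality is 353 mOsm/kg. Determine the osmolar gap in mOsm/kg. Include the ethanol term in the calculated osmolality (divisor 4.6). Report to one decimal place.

11.5 mOsm/kg

Calculated osmolality = 2·Na + glucose/18 + BUN/2.8 + ethanol/4.6
= 2·140 + 88/18 + 13/2.8 + 239/4.6
= 280 + 4.89 + 4.64 + 51.96
= 341.49 mOsm/kg ≈ 341.5 mOsm/kg
Osmolar gap = measured − calculated = 353 − 341.5 = 11.5 mOsm/kg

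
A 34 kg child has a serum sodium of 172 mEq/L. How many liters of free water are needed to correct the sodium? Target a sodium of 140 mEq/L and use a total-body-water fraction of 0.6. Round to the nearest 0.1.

TBW = 0.6 · 34 = 20.4 L
Free water deficit = TBW · (Na/140 − 1)
= 20.4 · (172/140 − 1)
= 20.4 · 0.2286
= 4.66 L

4.7 L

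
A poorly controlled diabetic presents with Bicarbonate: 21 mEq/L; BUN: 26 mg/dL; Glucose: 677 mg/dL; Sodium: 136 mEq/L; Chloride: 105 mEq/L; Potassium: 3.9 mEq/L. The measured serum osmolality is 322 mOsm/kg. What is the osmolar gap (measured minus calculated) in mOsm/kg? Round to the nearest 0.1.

Calculated osmolality = 2·Na + glucose/18 + BUN/2.8
= 2·136 + 677/18 + 26/2.8
= 272 + 37.61 + 9.29
= 318.9 mOsm/kg ≈ 318.9 mOsm/kg
Osmolar gap = measured − calculated = 322 − 318.9 = 3.1 mOsm/kg

3.1 mOsm/kg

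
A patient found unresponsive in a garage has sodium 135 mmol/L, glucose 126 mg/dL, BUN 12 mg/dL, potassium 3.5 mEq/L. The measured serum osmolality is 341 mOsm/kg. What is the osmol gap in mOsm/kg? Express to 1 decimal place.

Calculated osmolality = 2·Na + glucose/18 + BUN/2.8
= 2·135 + 126/18 + 12/2.8
= 270 + 7 + 4.29
= 281.29 mOsm/kg ≈ 281.3 mOsm/kg
Osmolar gap = measured − calculated = 341 − 281.3 = 59.7 mOsm/kg

59.7 mOsm/kg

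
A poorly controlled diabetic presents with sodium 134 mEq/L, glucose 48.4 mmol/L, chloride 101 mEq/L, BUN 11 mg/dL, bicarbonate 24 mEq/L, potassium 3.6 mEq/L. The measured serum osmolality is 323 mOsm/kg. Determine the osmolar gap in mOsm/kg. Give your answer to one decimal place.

Calculated osmolality = 2·Na + glucose + BUN/2.8
= 2·134 + 48.4 + 11/2.8
= 268 + 48.40 + 3.93
= 320.33 mOsm/kg ≈ 320.3 mOsm/kg
Osmolar gap = measured − calculated = 323 − 320.3 = 2.7 mOsm/kg

2.7 mOsm/kg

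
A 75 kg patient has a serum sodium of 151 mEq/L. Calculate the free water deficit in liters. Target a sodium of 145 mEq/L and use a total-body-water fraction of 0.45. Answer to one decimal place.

1.4 L

TBW = 0.45 · 75 = 33.75 L
Free water deficit = TBW · (Na/145 − 1)
= 33.75 · (151/145 − 1)
= 33.75 · 0.0414
= 1.4 L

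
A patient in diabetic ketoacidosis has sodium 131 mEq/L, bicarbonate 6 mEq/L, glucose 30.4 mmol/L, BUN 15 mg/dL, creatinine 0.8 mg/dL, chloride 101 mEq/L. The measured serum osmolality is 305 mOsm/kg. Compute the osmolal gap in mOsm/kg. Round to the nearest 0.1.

7.2 mOsm/kg

Calculated osmolality = 2·Na + glucose + BUN/2.8
= 2·131 + 30.4 + 15/2.8
= 262 + 30.40 + 5.36
= 297.76 mOsm/kg ≈ 297.8 mOsm/kg
Osmolar gap = measured − calculated = 305 − 297.8 = 7.2 mOsm/kg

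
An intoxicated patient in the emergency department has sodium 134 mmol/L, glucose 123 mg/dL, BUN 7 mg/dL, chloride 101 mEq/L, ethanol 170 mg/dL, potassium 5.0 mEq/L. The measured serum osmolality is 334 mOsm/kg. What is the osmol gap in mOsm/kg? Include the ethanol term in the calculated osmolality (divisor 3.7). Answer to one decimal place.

10.7 mOsm/kg

Calculated osmolality = 2·Na + glucose/18 + BUN/2.8 + ethanol/3.7
= 2·134 + 123/18 + 7/2.8 + 170/3.7
= 268 + 6.83 + 2.50 + 45.95
= 323.28 mOsm/kg ≈ 323.3 mOsm/kg
Osmolar gap = measured − calculated = 334 − 323.3 = 10.7 mOsm/kg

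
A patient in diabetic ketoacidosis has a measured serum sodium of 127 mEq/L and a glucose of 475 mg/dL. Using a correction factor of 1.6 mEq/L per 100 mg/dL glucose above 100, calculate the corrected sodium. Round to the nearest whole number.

133 mEq/L

Corrected Na = measured Na + 1.6 · (glucose − 100)/100
= 127 + 1.6 · (475 − 100)/100
= 127 + 6
= 133 mEq/L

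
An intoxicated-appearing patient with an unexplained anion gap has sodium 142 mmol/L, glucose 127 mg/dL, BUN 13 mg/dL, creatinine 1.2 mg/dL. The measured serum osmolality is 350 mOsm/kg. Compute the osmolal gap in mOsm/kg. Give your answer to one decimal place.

54.3 mOsm/kg

Calculated osmolality = 2·Na + glucose/18 + BUN/2.8
= 2·142 + 127/18 + 13/2.8
= 284 + 7.06 + 4.64
= 295.7 mOsm/kg ≈ 295.7 mOsm/kg
Osmolar gap = measured − calculated = 350 − 295.7 = 54.3 mOsm/kg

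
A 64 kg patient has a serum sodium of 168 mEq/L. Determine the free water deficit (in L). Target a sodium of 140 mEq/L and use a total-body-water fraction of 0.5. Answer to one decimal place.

6.4 L

TBW = 0.5 · 64 = 32 L
Free water deficit = TBW · (Na/140 − 1)
= 32 · (168/140 − 1)
= 32 · 0.2
= 6.4 L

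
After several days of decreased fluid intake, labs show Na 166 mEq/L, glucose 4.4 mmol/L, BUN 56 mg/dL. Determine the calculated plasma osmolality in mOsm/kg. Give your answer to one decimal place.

Calculated osmolality = 2·Na + glucose + BUN/2.8
= 2·166 + 4.4 + 56/2.8
= 332 + 4.40 + 20
= 356.4 mOsm/kg

356.4 mOsm/kg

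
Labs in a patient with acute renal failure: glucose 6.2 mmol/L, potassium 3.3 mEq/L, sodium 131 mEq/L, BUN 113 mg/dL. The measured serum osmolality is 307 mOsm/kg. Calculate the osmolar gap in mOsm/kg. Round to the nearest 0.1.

-1.6 mOsm/kg

Calculated osmolality = 2·Na + glucose + BUN/2.8
= 2·131 + 6.2 + 113/2.8
= 262 + 6.20 + 40.36
= 308.56 mOsm/kg ≈ 308.6 mOsm/kg
Osmolar gap = measured − calculated = 307 − 308.6 = -1.6 mOsm/kg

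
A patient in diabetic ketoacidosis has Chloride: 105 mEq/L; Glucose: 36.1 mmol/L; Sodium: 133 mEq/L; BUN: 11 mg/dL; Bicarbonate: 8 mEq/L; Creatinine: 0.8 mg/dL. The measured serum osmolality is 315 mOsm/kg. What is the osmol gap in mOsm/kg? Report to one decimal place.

Calculated osmolality = 2·Na + glucose + BUN/2.8
= 2·133 + 36.1 + 11/2.8
= 266 + 36.10 + 3.93
= 306.03 mOsm/kg ≈ 306.0 mOsm/kg
Osmolar gap = measured − calculated = 315 − 306.0 = 9.0 mOsm/kg

9.0 mOsm/kg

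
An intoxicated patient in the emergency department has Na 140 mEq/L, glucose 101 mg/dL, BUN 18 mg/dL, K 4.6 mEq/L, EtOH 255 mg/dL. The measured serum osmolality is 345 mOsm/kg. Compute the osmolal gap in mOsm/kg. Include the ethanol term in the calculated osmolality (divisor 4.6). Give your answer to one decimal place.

-2.5 mOsm/kg

Calculated osmolality = 2·Na + glucose/18 + BUN/2.8 + ethanol/4.6
= 2·140 + 101/18 + 18/2.8 + 255/4.6
= 280 + 5.61 + 6.43 + 55.43
= 347.47 mOsm/kg ≈ 347.5 mOsm/kg
Osmolar gap = measured − calculated = 345 − 347.5 = -2.5 mOsm/kg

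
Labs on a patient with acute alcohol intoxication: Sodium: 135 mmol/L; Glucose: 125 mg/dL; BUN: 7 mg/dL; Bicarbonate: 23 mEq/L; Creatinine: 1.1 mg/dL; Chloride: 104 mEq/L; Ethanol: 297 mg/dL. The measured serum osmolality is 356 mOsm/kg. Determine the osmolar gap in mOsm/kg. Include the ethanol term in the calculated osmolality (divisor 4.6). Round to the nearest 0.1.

12.0 mOsm/kg

Calculated osmolality = 2·Na + glucose/18 + BUN/2.8 + ethanol/4.6
= 2·135 + 125/18 + 7/2.8 + 297/4.6
= 270 + 6.94 + 2.50 + 64.57
= 344.01 mOsm/kg ≈ 344.0 mOsm/kg
Osmolar gap = measured − calculated = 356 − 344.0 = 12.0 mOsm/kg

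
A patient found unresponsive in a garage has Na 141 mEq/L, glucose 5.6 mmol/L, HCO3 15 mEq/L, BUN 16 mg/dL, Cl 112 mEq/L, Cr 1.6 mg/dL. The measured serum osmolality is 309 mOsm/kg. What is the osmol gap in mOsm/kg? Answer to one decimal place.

Calculated osmolality = 2·Na + glucose + BUN/2.8
= 2·141 + 5.6 + 16/2.8
= 282 + 5.60 + 5.71
= 293.31 mOsm/kg ≈ 293.3 mOsm/kg
Osmolar gap = measured − calculated = 309 − 293.3 = 15.7 mOsm/kg

15.7 mOsm/kg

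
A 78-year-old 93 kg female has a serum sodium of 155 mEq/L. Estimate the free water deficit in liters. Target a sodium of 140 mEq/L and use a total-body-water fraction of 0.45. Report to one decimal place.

4.5 L

TBW = 0.45 · 93 = 41.85 L
Free water deficit = TBW · (Na/140 − 1)
= 41.85 · (155/140 − 1)
= 41.85 · 0.1071
= 4.48 L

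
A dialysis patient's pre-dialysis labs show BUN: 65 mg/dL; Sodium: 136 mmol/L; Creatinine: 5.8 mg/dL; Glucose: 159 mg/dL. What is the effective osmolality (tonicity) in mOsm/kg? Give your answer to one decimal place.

280.8 mOsm/kg

Effective osmolality excludes urea (freely permeant across cell membranes):
2·Na + glucose/18
= 2·136 + 159/18
= 272 + 8.83
= 280.83 mOsm/kg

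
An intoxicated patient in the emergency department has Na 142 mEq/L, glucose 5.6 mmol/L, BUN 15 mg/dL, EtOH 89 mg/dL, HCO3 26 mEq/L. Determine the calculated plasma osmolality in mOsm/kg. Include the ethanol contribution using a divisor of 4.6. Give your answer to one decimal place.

314.3 mOsm/kg

Calculated osmolality = 2·Na + glucose + BUN/2.8 + ethanol/4.6
= 2·142 + 5.6 + 15/2.8 + 89/4.6
= 284 + 5.60 + 5.36 + 19.35
= 314.31 mOsm/kg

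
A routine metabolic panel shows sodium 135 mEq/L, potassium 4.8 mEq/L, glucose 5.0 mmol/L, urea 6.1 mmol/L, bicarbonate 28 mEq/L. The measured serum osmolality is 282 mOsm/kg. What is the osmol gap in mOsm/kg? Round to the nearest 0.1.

Calculated osmolality = 2·Na + glucose + urea
= 2·135 + 5 + 6.1
= 270 + 5 + 6.10
= 281.1 mOsm/kg ≈ 281.1 mOsm/kg
Osmolar gap = measured − calculated = 282 − 281.1 = 0.9 mOsm/kg

0.9 mOsm/kg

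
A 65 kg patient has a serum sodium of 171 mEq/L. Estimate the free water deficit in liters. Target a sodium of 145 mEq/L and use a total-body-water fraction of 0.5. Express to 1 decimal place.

5.8 L

TBW = 0.5 · 65 = 32.5 L
Free water deficit = TBW · (Na/145 − 1)
= 32.5 · (171/145 − 1)
= 32.5 · 0.1793
= 5.83 L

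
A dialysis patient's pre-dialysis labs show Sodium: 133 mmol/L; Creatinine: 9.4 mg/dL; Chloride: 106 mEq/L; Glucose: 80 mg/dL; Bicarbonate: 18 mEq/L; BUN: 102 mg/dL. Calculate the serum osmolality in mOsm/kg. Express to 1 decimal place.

Calculated osmolality = 2·Na + glucose/18 + BUN/2.8
= 2·133 + 80/18 + 102/2.8
= 266 + 4.44 + 36.43
= 306.87 mOsm/kg

306.9 mOsm/kg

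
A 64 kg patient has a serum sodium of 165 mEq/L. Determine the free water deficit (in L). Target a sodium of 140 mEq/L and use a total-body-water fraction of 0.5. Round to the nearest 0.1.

5.7 L

TBW = 0.5 · 64 = 32 L
Free water deficit = TBW · (Na/140 − 1)
= 32 · (165/140 − 1)
= 32 · 0.1786
= 5.72 L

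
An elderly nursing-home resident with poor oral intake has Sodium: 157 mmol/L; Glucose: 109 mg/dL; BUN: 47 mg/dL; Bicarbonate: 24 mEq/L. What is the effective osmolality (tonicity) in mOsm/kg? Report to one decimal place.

Effective osmolality excludes urea (freely permeant across cell membranes):
2·Na + glucose/18
= 2·157 + 109/18
= 314 + 6.06
= 320.06 mOsm/kg

320.1 mOsm/kg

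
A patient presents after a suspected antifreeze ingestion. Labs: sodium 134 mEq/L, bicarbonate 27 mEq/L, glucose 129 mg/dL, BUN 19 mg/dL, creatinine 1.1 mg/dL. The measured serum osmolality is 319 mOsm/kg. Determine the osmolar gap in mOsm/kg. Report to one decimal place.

37.0 mOsm/kg

Calculated osmolality = 2·Na + glucose/18 + BUN/2.8
= 2·134 + 129/18 + 19/2.8
= 268 + 7.17 + 6.79
= 281.96 mOsm/kg ≈ 282.0 mOsm/kg
Osmolar gap = measured − calculated = 319 − 282.0 = 37.0 mOsm/kg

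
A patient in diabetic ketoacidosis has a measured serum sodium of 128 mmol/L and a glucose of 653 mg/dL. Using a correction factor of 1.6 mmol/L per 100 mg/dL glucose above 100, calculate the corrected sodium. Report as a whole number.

Corrected Na = measured Na + 1.6 · (glucose − 100)/100
= 128 + 1.6 · (653 − 100)/100
= 128 + 8.8
= 136.8 mmol/L

137 mmol/L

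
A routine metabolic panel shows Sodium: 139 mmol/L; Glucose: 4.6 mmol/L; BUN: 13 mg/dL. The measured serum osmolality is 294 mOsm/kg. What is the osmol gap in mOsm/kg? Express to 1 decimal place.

Calculated osmolality = 2·Na + glucose + BUN/2.8
= 2·139 + 4.6 + 13/2.8
= 278 + 4.60 + 4.64
= 287.24 mOsm/kg ≈ 287.2 mOsm/kg
Osmolar gap = measured − calculated = 294 − 287.2 = 6.8 mOsm/kg

6.8 mOsm/kg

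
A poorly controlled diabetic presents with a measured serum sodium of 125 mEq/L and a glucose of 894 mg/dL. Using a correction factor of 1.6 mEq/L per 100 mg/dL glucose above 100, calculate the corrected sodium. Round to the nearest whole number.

Corrected Na = measured Na + 1.6 · (glucose − 100)/100
= 125 + 1.6 · (894 − 100)/100
= 125 + 12.7
= 137.7 mEq/L

138 mEq/L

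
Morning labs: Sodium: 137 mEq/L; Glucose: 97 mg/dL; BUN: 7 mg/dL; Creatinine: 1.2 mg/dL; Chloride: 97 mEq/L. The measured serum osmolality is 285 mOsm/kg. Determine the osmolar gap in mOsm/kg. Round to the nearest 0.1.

3.1 mOsm/kg

Calculated osmolality = 2·Na + glucose/18 + BUN/2.8
= 2·137 + 97/18 + 7/2.8
= 274 + 5.39 + 2.50
= 281.89 mOsm/kg ≈ 281.9 mOsm/kg
Osmolar gap = measured − calculated = 285 − 281.9 = 3.1 mOsm/kg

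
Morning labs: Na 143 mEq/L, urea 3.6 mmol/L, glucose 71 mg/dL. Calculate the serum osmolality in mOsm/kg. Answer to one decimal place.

293.5 mOsm/kg

Calculated osmolality = 2·Na + glucose/18 + urea
= 2·143 + 71/18 + 3.6
= 286 + 3.94 + 3.60
= 293.54 mOsm/kg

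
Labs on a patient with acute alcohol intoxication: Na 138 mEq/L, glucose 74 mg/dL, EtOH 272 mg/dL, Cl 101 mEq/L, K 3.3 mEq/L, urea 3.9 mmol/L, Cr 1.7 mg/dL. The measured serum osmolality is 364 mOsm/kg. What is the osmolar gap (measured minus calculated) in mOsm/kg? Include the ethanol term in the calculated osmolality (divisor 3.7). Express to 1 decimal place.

6.5 mOsm/kg

Calculated osmolality = 2·Na + glucose/18 + urea + ethanol/3.7
= 2·138 + 74/18 + 3.9 + 272/3.7
= 276 + 4.11 + 3.90 + 73.51
= 357.52 mOsm/kg ≈ 357.5 mOsm/kg
Osmolar gap = measured − calculated = 364 − 357.5 = 6.5 mOsm/kg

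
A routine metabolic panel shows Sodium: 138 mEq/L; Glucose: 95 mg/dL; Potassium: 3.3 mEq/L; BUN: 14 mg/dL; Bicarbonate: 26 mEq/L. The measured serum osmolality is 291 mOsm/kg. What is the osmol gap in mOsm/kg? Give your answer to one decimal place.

Calculated osmolality = 2·Na + glucose/18 + BUN/2.8
= 2·138 + 95/18 + 14/2.8
= 276 + 5.28 + 5
= 286.28 mOsm/kg ≈ 286.3 mOsm/kg
Osmolar gap = measured − calculated = 291 − 286.3 = 4.7 mOsm/kg

4.7 mOsm/kg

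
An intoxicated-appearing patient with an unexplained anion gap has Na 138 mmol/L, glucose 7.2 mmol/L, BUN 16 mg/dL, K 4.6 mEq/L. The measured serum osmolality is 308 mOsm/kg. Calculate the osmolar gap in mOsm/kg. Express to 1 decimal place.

Calculated osmolality = 2·Na + glucose + BUN/2.8
= 2·138 + 7.2 + 16/2.8
= 276 + 7.20 + 5.71
= 288.91 mOsm/kg ≈ 288.9 mOsm/kg
Osmolar gap = measured − calculated = 308 − 288.9 = 19.1 mOsm/kg

19.1 mOsm/kg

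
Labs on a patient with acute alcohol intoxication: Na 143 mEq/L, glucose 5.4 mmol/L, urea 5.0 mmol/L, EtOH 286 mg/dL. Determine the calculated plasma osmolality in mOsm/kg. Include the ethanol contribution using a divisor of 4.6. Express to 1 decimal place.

Calculated osmolality = 2·Na + glucose + urea + ethanol/4.6
= 2·143 + 5.4 + 5 + 286/4.6
= 286 + 5.40 + 5 + 62.17
= 358.57 mOsm/kg

358.6 mOsm/kg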